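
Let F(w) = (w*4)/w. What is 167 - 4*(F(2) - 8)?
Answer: 183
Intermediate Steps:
F(w) = 4 (F(w) = (4*w)/w = 4)
167 - 4*(F(2) - 8) = 167 - 4*(4 - 8) = 167 - 4*(-4) = 167 + 16 = 183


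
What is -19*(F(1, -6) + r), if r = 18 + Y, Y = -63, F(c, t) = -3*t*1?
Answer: 513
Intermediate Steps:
F(c, t) = -3*t
r = -45 (r = 18 - 63 = -45)
-19*(F(1, -6) + r) = -19*(-3*(-6) - 45) = -19*(18 - 45) = -19*(-27) = 513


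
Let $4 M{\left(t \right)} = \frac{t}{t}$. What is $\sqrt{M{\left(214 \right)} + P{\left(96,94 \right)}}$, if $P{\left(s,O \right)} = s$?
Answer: $\frac{\sqrt{385}}{2} \approx 9.8107$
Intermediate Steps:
$M{\left(t \right)} = \frac{1}{4}$ ($M{\left(t \right)} = \frac{t \frac{1}{t}}{4} = \frac{1}{4} \cdot 1 = \frac{1}{4}$)
$\sqrt{M{\left(214 \right)} + P{\left(96,94 \right)}} = \sqrt{\frac{1}{4} + 96} = \sqrt{\frac{385}{4}} = \frac{\sqrt{385}}{2}$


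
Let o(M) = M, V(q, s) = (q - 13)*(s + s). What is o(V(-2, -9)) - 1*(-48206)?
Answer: 48476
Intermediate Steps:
V(q, s) = 2*s*(-13 + q) (V(q, s) = (-13 + q)*(2*s) = 2*s*(-13 + q))
o(V(-2, -9)) - 1*(-48206) = 2*(-9)*(-13 - 2) - 1*(-48206) = 2*(-9)*(-15) + 48206 = 270 + 48206 = 48476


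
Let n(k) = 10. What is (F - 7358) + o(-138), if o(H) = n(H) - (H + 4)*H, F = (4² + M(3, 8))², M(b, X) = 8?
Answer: -25264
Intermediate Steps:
F = 576 (F = (4² + 8)² = (16 + 8)² = 24² = 576)
o(H) = 10 - H*(4 + H) (o(H) = 10 - (H + 4)*H = 10 - (4 + H)*H = 10 - H*(4 + H))
(F - 7358) + o(-138) = (576 - 7358) + (10 - 1*(-138)² - 4*(-138)) = -6782 + (10 - 1*19044 + 552) = -6782 + (10 - 19044 + 552) = -6782 - 18482 = -25264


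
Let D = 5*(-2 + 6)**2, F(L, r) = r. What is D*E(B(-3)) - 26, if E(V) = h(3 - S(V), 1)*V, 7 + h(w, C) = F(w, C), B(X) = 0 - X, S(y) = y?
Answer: -1466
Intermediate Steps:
B(X) = -X
h(w, C) = -7 + C
D = 80 (D = 5*4**2 = 5*16 = 80)
E(V) = -6*V (E(V) = (-7 + 1)*V = -6*V)
D*E(B(-3)) - 26 = 80*(-(-6)*(-3)) - 26 = 80*(-6*3) - 26 = 80*(-18) - 26 = -1440 - 26 = -1466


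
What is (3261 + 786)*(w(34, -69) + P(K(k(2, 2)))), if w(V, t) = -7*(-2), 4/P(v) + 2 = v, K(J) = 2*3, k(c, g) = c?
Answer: 60705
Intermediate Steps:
K(J) = 6
P(v) = 4/(-2 + v)
w(V, t) = 14
(3261 + 786)*(w(34, -69) + P(K(k(2, 2)))) = (3261 + 786)*(14 + 4/(-2 + 6)) = 4047*(14 + 4/4) = 4047*(14 + 4*(¼)) = 4047*(14 + 1) = 4047*15 = 60705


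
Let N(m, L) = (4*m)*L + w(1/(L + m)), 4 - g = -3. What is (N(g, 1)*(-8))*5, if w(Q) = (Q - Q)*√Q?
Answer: -1120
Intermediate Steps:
g = 7 (g = 4 - 1*(-3) = 4 + 3 = 7)
w(Q) = 0 (w(Q) = 0*√Q = 0)
N(m, L) = 4*L*m (N(m, L) = (4*m)*L + 0 = 4*L*m + 0 = 4*L*m)
(N(g, 1)*(-8))*5 = ((4*1*7)*(-8))*5 = (28*(-8))*5 = -224*5 = -1120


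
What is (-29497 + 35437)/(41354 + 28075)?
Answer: 1980/23143 ≈ 0.085555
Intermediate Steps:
(-29497 + 35437)/(41354 + 28075) = 5940/69429 = 5940*(1/69429) = 1980/23143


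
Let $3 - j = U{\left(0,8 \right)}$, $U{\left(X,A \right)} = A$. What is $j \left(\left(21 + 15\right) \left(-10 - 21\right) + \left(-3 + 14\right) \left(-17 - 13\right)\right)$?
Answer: $7230$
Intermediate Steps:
$j = -5$ ($j = 3 - 8 = -5$)
$j \left(\left(21 + 15\right) \left(-10 - 21\right) + \left(-3 + 14\right) \left(-17 - 13\right)\right) = - 5 \left(\left(21 + 15\right) \left(-10 - 21\right) + \left(-3 + 14\right) \left(-17 - 13\right)\right) = - 5 \left(36 \left(-31\right) + 11 \left(-30\right)\right) = - 5 \left(-1116 - 330\right) = \left(-5\right) \left(-1446\right) = 7230$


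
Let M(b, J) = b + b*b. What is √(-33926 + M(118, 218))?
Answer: 2*I*√4971 ≈ 141.01*I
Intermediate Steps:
M(b, J) = b + b²
√(-33926 + M(118, 218)) = √(-33926 + 118*(1 + 118)) = √(-33926 + 118*119) = √(-33926 + 14042) = √(-19884) = 2*I*√4971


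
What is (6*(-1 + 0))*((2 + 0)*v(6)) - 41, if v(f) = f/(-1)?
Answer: 31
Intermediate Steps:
v(f) = -f (v(f) = f*(-1) = -f)
(6*(-1 + 0))*((2 + 0)*v(6)) - 41 = (6*(-1 + 0))*((2 + 0)*(-1*6)) - 41 = (6*(-1))*(2*(-6)) - 41 = -6*(-12) - 41 = 72 - 41 = 31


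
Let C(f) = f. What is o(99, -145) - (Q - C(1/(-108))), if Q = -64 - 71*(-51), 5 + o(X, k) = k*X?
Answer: -1935037/108 ≈ -17917.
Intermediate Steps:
o(X, k) = -5 + X*k (o(X, k) = -5 + k*X = -5 + X*k)
Q = 3557 (Q = -64 + 3621 = 3557)
o(99, -145) - (Q - C(1/(-108))) = (-5 + 99*(-145)) - (3557 - 1/(-108)) = (-5 - 14355) - (3557 - 1*(-1/108)) = -14360 - (3557 + 1/108) = -14360 - 1*384157/108 = -14360 - 384157/108 = -1935037/108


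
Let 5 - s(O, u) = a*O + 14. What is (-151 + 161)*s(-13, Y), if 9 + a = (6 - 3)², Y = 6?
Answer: -90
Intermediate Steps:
a = 0 (a = -9 + (6 - 3)² = -9 + 3² = -9 + 9 = 0)
s(O, u) = -9 (s(O, u) = 5 - (0*O + 14) = 5 - (0 + 14) = 5 - 1*14 = 5 - 14 = -9)
(-151 + 161)*s(-13, Y) = (-151 + 161)*(-9) = 10*(-9) = -90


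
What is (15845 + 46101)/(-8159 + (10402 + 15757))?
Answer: 30973/9000 ≈ 3.4414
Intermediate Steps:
(15845 + 46101)/(-8159 + (10402 + 15757)) = 61946/(-8159 + 26159) = 61946/18000 = 61946*(1/18000) = 30973/9000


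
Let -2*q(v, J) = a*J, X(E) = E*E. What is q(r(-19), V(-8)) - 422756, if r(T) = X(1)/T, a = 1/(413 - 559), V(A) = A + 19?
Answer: -123444741/292 ≈ -4.2276e+5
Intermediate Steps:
X(E) = E²
V(A) = 19 + A
a = -1/146 (a = 1/(-146) = -1/146 ≈ -0.0068493)
r(T) = 1/T (r(T) = 1²/T = 1/T)
q(v, J) = J/292 (q(v, J) = -(-1)*J/292 = J/292)
q(r(-19), V(-8)) - 422756 = (19 - 8)/292 - 422756 = (1/292)*11 - 422756 = 11/292 - 422756 = -123444741/292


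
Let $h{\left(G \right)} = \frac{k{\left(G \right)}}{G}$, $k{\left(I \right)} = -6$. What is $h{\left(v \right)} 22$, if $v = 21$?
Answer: $- \frac{44}{7} \approx -6.2857$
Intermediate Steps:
$h{\left(G \right)} = - \frac{6}{G}$
$h{\left(v \right)} 22 = - \frac{6}{21} \cdot 22 = \left(-6\right) \frac{1}{21} \cdot 22 = \left(- \frac{2}{7}\right) 22 = - \frac{44}{7}$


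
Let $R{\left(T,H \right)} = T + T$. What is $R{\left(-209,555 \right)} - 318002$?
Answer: $-318420$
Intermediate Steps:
$R{\left(T,H \right)} = 2 T$
$R{\left(-209,555 \right)} - 318002 = 2 \left(-209\right) - 318002 = -418 - 318002 = -318420$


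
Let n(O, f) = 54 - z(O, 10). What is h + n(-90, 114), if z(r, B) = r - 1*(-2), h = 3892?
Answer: 4034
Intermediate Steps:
z(r, B) = 2 + r (z(r, B) = r + 2 = 2 + r)
n(O, f) = 52 - O (n(O, f) = 54 - (2 + O) = 54 + (-2 - O) = 52 - O)
h + n(-90, 114) = 3892 + (52 - 1*(-90)) = 3892 + (52 + 90) = 3892 + 142 = 4034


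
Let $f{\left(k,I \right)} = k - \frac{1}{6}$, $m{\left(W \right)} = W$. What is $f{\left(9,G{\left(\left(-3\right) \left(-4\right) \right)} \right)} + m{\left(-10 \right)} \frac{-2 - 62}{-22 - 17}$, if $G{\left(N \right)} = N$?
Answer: $- \frac{197}{26} \approx -7.5769$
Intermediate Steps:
$f{\left(k,I \right)} = - \frac{1}{6} + k$ ($f{\left(k,I \right)} = k - \frac{1}{6} = - \frac{1}{6} + k$)
$f{\left(9,G{\left(\left(-3\right) \left(-4\right) \right)} \right)} + m{\left(-10 \right)} \frac{-2 - 62}{-22 - 17} = \left(- \frac{1}{6} + 9\right) - 10 \frac{-2 - 62}{-22 - 17} = \frac{53}{6} - 10 \left(- \frac{64}{-39}\right) = \frac{53}{6} - 10 \left(\left(-64\right) \left(- \frac{1}{39}\right)\right) = \frac{53}{6} - \frac{640}{39} = - \frac{197}{26}$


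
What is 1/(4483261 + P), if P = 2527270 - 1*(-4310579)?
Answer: 1/11321110 ≈ 8.8331e-8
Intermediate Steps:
P = 6837849 (P = 2527270 + 4310579 = 6837849)
1/(4483261 + P) = 1/(4483261 + 6837849) = 1/11321110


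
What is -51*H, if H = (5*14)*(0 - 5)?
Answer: 17850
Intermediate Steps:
H = -350 (H = 70*(-5) = -350)
-51*H = -51*(-350) = 17850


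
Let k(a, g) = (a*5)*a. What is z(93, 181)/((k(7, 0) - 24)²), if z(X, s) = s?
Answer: 181/48841 ≈ 0.0037059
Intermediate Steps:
k(a, g) = 5*a² (k(a, g) = (5*a)*a = 5*a²)
z(93, 181)/((k(7, 0) - 24)²) = 181/((5*7² - 24)²) = 181/((5*49 - 24)²) = 181/((245 - 24)²) = 181/(221²) = 181/48841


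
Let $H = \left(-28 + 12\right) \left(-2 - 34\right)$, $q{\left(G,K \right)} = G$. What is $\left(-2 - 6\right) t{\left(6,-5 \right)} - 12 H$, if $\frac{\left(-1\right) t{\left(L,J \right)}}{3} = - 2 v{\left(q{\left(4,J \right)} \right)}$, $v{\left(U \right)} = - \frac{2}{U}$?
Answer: $-6888$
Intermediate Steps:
$H = 576$ ($H = \left(-16\right) \left(-36\right) = 576$)
$t{\left(L,J \right)} = -3$ ($t{\left(L,J \right)} = - 3 \left(- 2 \left(- \frac{2}{4}\right)\right) = - 3 \left(- 2 \left(\left(-2\right) \frac{1}{4}\right)\right) = - 3 \left(\left(-2\right) \left(- \frac{1}{2}\right)\right) = \left(-3\right) 1 = -3$)
$\left(-2 - 6\right) t{\left(6,-5 \right)} - 12 H = \left(-2 - 6\right) \left(-3\right) - 6912 = \left(-8\right) \left(-3\right) - 6912 = 24 - 6912 = -6888$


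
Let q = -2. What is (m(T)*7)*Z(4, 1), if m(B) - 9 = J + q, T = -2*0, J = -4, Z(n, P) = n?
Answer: 84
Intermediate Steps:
T = 0
m(B) = 3 (m(B) = 9 + (-4 - 2) = 9 - 6 = 3)
(m(T)*7)*Z(4, 1) = (3*7)*4 = 21*4 = 84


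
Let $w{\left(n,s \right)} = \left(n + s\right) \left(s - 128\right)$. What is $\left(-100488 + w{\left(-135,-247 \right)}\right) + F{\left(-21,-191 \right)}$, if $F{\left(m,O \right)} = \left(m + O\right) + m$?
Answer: $42529$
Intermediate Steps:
$w{\left(n,s \right)} = \left(-128 + s\right) \left(n + s\right)$ ($w{\left(n,s \right)} = \left(n + s\right) \left(-128 + s\right) = \left(-128 + s\right) \left(n + s\right)$)
$F{\left(m,O \right)} = O + 2 m$ ($F{\left(m,O \right)} = \left(O + m\right) + m = O + 2 m$)
$\left(-100488 + w{\left(-135,-247 \right)}\right) + F{\left(-21,-191 \right)} = \left(-100488 - \left(-82241 - 61009\right)\right) + \left(-191 + 2 \left(-21\right)\right) = \left(-100488 + \left(61009 + 17280 + 31616 + 33345\right)\right) - 233 = \left(-100488 + 143250\right) - 233 = 42762 - 233 = 42529$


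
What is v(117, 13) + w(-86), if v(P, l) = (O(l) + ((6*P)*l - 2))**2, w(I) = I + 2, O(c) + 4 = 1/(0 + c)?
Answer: 14056696525/169 ≈ 8.3176e+7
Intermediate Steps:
O(c) = -4 + 1/c (O(c) = -4 + 1/(0 + c) = -4 + 1/c)
w(I) = 2 + I
v(P, l) = (-6 + 1/l + 6*P*l)**2 (v(P, l) = ((-4 + 1/l) + ((6*P)*l - 2))**2 = ((-4 + 1/l) + (6*P*l - 2))**2 = ((-4 + 1/l) + (-2 + 6*P*l))**2 = (-6 + 1/l + 6*P*l)**2)
v(117, 13) + w(-86) = (1 + 6*13*(-1 + 117*13))**2/13**2 + (2 - 86) = (1 + 6*13*(-1 + 1521))**2/169 - 84 = (1 + 6*13*1520)**2/169 - 84 = (1 + 118560)**2/169 - 84 = (1/169)*118561**2 - 84 = (1/169)*14056710721 - 84 = 14056710721/169 - 84 = 14056696525/169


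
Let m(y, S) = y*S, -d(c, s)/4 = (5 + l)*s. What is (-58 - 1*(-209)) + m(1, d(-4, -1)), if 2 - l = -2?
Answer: 187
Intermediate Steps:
l = 4 (l = 2 - 1*(-2) = 2 + 2 = 4)
d(c, s) = -36*s (d(c, s) = -4*(5 + 4)*s = -36*s)
m(y, S) = S*y
(-58 - 1*(-209)) + m(1, d(-4, -1)) = (-58 - 1*(-209)) - 36*(-1)*1 = (-58 + 209) + 36*1 = 151 + 36 = 187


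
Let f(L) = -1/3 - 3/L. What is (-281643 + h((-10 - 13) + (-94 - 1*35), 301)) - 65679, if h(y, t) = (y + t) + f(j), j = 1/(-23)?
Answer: -1041313/3 ≈ -3.4710e+5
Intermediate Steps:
j = -1/23 ≈ -0.043478
f(L) = -⅓ - 3/L (f(L) = -1*⅓ - 3/L = -⅓ - 3/L)
h(y, t) = 206/3 + t + y (h(y, t) = (y + t) + (-9 - 1*(-1/23))/(3*(-1/23)) = (t + y) + (⅓)*(-23)*(-9 + 1/23) = (t + y) + (⅓)*(-23)*(-206/23) = (t + y) + 206/3 = 206/3 + t + y)
(-281643 + h((-10 - 13) + (-94 - 1*35), 301)) - 65679 = (-281643 + (206/3 + 301 + ((-10 - 13) + (-94 - 1*35)))) - 65679 = (-281643 + (206/3 + 301 + (-23 + (-94 - 35)))) - 65679 = (-281643 + (206/3 + 301 + (-23 - 129))) - 65679 = (-281643 + (206/3 + 301 - 152)) - 65679 = (-281643 + 653/3) - 65679 = -844276/3 - 65679 = -1041313/3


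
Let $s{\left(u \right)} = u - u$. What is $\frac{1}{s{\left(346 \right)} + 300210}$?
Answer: $\frac{1}{300210} \approx 3.331 \cdot 10^{-6}$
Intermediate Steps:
$s{\left(u \right)} = 0$
$\frac{1}{s{\left(346 \right)} + 300210} = \frac{1}{0 + 300210} = \frac{1}{300210}$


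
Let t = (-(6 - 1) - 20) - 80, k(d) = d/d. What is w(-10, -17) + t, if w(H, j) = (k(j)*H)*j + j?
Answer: 48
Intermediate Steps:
k(d) = 1
w(H, j) = j + H*j (w(H, j) = (1*H)*j + j = H*j + j = j + H*j)
t = -105 (t = (-1*5 - 20) - 80 = (-5 - 20) - 80 = -25 - 80 = -105)
w(-10, -17) + t = -17*(1 - 10) - 105 = -17*(-9) - 105 = 153 - 105 = 48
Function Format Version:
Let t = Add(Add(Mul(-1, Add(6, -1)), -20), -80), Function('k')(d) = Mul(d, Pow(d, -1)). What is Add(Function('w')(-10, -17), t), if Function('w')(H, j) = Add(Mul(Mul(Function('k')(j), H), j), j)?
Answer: 48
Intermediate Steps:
Function('k')(d) = 1
Function('w')(H, j) = Add(j, Mul(H, j)) (Function('w')(H, j) = Add(Mul(Mul(1, H), j), j) = Add(Mul(H, j), j) = Add(j, Mul(H, j)))
t = -105 (t = Add(Add(Mul(-1, 5), -20), -80) = Add(Add(-5, -20), -80) = Add(-25, -80) = -105)
Add(Function('w')(-10, -17), t) = Add(Mul(-17, Add(1, -10)), -105) = Add(Mul(-17, -9), -105) = Add(153, -105) = 48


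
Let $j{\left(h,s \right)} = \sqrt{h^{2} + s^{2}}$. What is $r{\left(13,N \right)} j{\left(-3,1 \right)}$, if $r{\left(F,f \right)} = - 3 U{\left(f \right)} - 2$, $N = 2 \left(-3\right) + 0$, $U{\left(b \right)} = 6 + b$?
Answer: $- 2 \sqrt{10} \approx -6.3246$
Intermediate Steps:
$N = -6$ ($N = -6 + 0 = -6$)
$r{\left(F,f \right)} = -20 - 3 f$ ($r{\left(F,f \right)} = - 3 \left(6 + f\right) - 2 = \left(-18 - 3 f\right) - 2 = -20 - 3 f$)
$r{\left(13,N \right)} j{\left(-3,1 \right)} = \left(-20 - -18\right) \sqrt{\left(-3\right)^{2} + 1^{2}} = \left(-20 + 18\right) \sqrt{9 + 1} = - 2 \sqrt{10}$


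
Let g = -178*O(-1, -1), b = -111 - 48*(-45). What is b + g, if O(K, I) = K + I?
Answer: 2405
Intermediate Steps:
O(K, I) = I + K
b = 2049 (b = -111 + 2160 = 2049)
g = 356 (g = -178*(-1 - 1) = -178*(-2) = 356)
b + g = 2049 + 356 = 2405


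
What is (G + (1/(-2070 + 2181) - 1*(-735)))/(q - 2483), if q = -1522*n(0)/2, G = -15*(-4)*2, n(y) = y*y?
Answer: -94906/275613 ≈ -0.34435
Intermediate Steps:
n(y) = y**2
G = 120 (G = 60*2 = 120)
q = 0 (q = -1522*0**2/2 = -0/2 = -1522*0 = 0)
(G + (1/(-2070 + 2181) - 1*(-735)))/(q - 2483) = (120 + (1/(-2070 + 2181) - 1*(-735)))/(0 - 2483) = (120 + (1/111 + 735))/(-2483) = (120 + (1/111 + 735))*(-1/2483) = (120 + 81586/111)*(-1/2483) = (94906/111)*(-1/2483) = -94906/275613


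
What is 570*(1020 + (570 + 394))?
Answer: 1130880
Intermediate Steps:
570*(1020 + (570 + 394)) = 570*(1020 + 964) = 570*1984 = 1130880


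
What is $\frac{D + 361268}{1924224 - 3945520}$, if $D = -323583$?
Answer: $- \frac{37685}{2021296} \approx -0.018644$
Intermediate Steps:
$\frac{D + 361268}{1924224 - 3945520} = \frac{-323583 + 361268}{1924224 - 3945520} = \frac{37685}{-2021296} = 37685 \left(- \frac{1}{2021296}\right) = - \frac{37685}{2021296}$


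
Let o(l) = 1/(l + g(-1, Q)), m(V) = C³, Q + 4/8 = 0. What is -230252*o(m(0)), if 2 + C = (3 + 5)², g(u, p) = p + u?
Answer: -460504/476653 ≈ -0.96612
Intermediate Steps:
Q = -½ (Q = -½ + 0 = -½ ≈ -0.50000)
C = 62 (C = -2 + (3 + 5)² = -2 + 8² = -2 + 64 = 62)
m(V) = 238328 (m(V) = 62³ = 238328)
o(l) = 1/(-3/2 + l) (o(l) = 1/(l + (-½ - 1)) = 1/(l - 3/2) = 1/(-3/2 + l))
-230252*o(m(0)) = -460504/(-3 + 2*238328) = -460504/(-3 + 476656) = -460504/476653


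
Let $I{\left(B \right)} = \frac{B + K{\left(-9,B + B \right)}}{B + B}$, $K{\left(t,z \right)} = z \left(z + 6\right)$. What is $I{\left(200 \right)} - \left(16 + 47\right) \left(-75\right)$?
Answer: $\frac{10263}{2} \approx 5131.5$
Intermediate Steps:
$K{\left(t,z \right)} = z \left(6 + z\right)$
$I{\left(B \right)} = \frac{B + 2 B \left(6 + 2 B\right)}{2 B}$ ($I{\left(B \right)} = \frac{B + \left(B + B\right) \left(6 + \left(B + B\right)\right)}{B + B} = \frac{B + 2 B \left(6 + 2 B\right)}{2 B}$)
$I{\left(200 \right)} - \left(16 + 47\right) \left(-75\right) = \left(\frac{13}{2} + 2 \cdot 200\right) - \left(16 + 47\right) \left(-75\right) = \left(\frac{13}{2} + 400\right) - 63 \left(-75\right) = \frac{813}{2} - -4725 = \frac{813}{2} + 4725 = \frac{10263}{2}$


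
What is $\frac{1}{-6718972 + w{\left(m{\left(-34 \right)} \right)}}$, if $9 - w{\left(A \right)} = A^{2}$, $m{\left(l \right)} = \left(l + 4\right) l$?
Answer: $- \frac{1}{7759363} \approx -1.2888 \cdot 10^{-7}$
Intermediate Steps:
$m{\left(l \right)} = l \left(4 + l\right)$ ($m{\left(l \right)} = \left(4 + l\right) l = l \left(4 + l\right)$)
$w{\left(A \right)} = 9 - A^{2}$
$\frac{1}{-6718972 + w{\left(m{\left(-34 \right)} \right)}} = \frac{1}{-6718972 + \left(9 - \left(- 34 \left(4 - 34\right)\right)^{2}\right)} = \frac{1}{-6718972 + \left(9 - \left(\left(-34\right) \left(-30\right)\right)^{2}\right)} = \frac{1}{-6718972 + \left(9 - 1020^{2}\right)} = \frac{1}{-6718972 + \left(9 - 1040400\right)} = \frac{1}{-6718972 - 1040391} = \frac{1}{-7759363} = - \frac{1}{7759363}$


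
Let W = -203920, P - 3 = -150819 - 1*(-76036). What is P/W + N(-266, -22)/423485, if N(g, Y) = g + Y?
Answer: 1580473967/4317853060 ≈ 0.36603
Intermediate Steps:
N(g, Y) = Y + g
P = -74780 (P = 3 + (-150819 - 1*(-76036)) = 3 + (-150819 + 76036) = 3 - 74783 = -74780)
P/W + N(-266, -22)/423485 = -74780/(-203920) + (-22 - 266)/423485 = -74780*(-1/203920) - 288*1/423485 = 3739/10196 - 288/423485 = 1580473967/4317853060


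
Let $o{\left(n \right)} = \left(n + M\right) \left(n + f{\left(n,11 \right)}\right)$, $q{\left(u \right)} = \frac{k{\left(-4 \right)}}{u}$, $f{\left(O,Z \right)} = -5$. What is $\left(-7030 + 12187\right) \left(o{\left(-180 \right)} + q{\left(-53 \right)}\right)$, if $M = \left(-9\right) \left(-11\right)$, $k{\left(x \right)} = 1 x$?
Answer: $\frac{4095735813}{53} \approx 7.7278 \cdot 10^{7}$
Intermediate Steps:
$k{\left(x \right)} = x$
$q{\left(u \right)} = - \frac{4}{u}$
$M = 99$
$o{\left(n \right)} = \left(-5 + n\right) \left(99 + n\right)$ ($o{\left(n \right)} = \left(n + 99\right) \left(n - 5\right) = \left(99 + n\right) \left(-5 + n\right) = \left(-5 + n\right) \left(99 + n\right)$)
$\left(-7030 + 12187\right) \left(o{\left(-180 \right)} + q{\left(-53 \right)}\right) = \left(-7030 + 12187\right) \left(\left(-495 + \left(-180\right)^{2} + 94 \left(-180\right)\right) - \frac{4}{-53}\right) = 5157 \left(\left(-495 + 32400 - 16920\right) - - \frac{4}{53}\right) = 5157 \left(14985 + \frac{4}{53}\right) = 5157 \cdot \frac{794209}{53} = \frac{4095735813}{53}$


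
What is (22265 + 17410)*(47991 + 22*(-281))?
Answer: 1658772075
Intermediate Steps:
(22265 + 17410)*(47991 + 22*(-281)) = 39675*(47991 - 6182) = 39675*41809 = 1658772075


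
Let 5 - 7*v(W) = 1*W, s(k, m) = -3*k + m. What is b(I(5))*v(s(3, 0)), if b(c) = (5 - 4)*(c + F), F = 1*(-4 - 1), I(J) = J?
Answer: 0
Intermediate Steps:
s(k, m) = m - 3*k
F = -5 (F = 1*(-5) = -5)
b(c) = -5 + c (b(c) = (5 - 4)*(c - 5) = 1*(-5 + c) = -5 + c)
v(W) = 5/7 - W/7
b(I(5))*v(s(3, 0)) = (-5 + 5)*(5/7 - (0 - 3*3)/7) = 0*(5/7 - (0 - 9)/7) = 0*(5/7 - ⅐*(-9)) = 0*(5/7 + 9/7) = 0*2 = 0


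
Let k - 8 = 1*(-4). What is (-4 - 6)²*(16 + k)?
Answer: 2000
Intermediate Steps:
k = 4 (k = 8 + 1*(-4) = 8 - 4 = 4)
(-4 - 6)²*(16 + k) = (-4 - 6)²*(16 + 4) = (-10)²*20 = 100*20 = 2000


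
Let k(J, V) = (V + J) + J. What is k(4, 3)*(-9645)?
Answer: -106095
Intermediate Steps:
k(J, V) = V + 2*J (k(J, V) = (J + V) + J = V + 2*J)
k(4, 3)*(-9645) = (3 + 2*4)*(-9645) = (3 + 8)*(-9645) = 11*(-9645) = -106095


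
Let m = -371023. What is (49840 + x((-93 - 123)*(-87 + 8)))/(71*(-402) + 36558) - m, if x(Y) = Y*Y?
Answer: 204084394/501 ≈ 4.0735e+5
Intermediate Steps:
x(Y) = Y**2
(49840 + x((-93 - 123)*(-87 + 8)))/(71*(-402) + 36558) - m = (49840 + ((-93 - 123)*(-87 + 8))**2)/(71*(-402) + 36558) - 1*(-371023) = (49840 + (-216*(-79))**2)/(-28542 + 36558) + 371023 = (49840 + 17064**2)/8016 + 371023 = (49840 + 291180096)*(1/8016) + 371023 = 291229936*(1/8016) + 371023 = 18201871/501 + 371023 = 204084394/501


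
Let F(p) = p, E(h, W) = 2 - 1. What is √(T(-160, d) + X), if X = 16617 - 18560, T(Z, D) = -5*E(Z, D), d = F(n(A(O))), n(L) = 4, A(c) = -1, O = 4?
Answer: 2*I*√487 ≈ 44.136*I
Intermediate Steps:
E(h, W) = 1
d = 4
T(Z, D) = -5 (T(Z, D) = -5*1 = -5)
X = -1943
√(T(-160, d) + X) = √(-5 - 1943) = √(-1948) = 2*I*√487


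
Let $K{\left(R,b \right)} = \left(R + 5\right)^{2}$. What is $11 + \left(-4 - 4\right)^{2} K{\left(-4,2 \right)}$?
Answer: $75$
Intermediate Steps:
$K{\left(R,b \right)} = \left(5 + R\right)^{2}$
$11 + \left(-4 - 4\right)^{2} K{\left(-4,2 \right)} = 11 + \left(-4 - 4\right)^{2} \left(5 - 4\right)^{2} = 11 + \left(-8\right)^{2} \cdot 1^{2} = 11 + 64 \cdot 1 = 11 + 64 = 75$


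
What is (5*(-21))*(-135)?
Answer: 14175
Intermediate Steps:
(5*(-21))*(-135) = -105*(-135) = 14175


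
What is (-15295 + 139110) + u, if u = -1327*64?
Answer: 38887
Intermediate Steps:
u = -84928
(-15295 + 139110) + u = (-15295 + 139110) - 84928 = 123815 - 84928 = 38887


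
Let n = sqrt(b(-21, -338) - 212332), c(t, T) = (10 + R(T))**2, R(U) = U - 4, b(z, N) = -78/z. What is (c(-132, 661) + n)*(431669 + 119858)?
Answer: 245368295503 + 551527*I*sqrt(10404086)/7 ≈ 2.4537e+11 + 2.5414e+8*I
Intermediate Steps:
R(U) = -4 + U
c(t, T) = (6 + T)**2 (c(t, T) = (10 + (-4 + T))**2 = (6 + T)**2)
n = I*sqrt(10404086)/7 (n = sqrt(-78/(-21) - 212332) = sqrt(-78*(-1/21) - 212332) = sqrt(26/7 - 212332) = sqrt(-1486298/7) = I*sqrt(10404086)/7 ≈ 460.79*I)
(c(-132, 661) + n)*(431669 + 119858) = ((6 + 661)**2 + I*sqrt(10404086)/7)*(431669 + 119858) = (667**2 + I*sqrt(10404086)/7)*551527 = (444889 + I*sqrt(10404086)/7)*551527 = 245368295503 + 551527*I*sqrt(10404086)/7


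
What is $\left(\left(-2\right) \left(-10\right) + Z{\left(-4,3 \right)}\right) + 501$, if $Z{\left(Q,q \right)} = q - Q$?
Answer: $528$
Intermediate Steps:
$\left(\left(-2\right) \left(-10\right) + Z{\left(-4,3 \right)}\right) + 501 = \left(\left(-2\right) \left(-10\right) + \left(3 - -4\right)\right) + 501 = \left(20 + \left(3 + 4\right)\right) + 501 = \left(20 + 7\right) + 501 = 27 + 501 = 528$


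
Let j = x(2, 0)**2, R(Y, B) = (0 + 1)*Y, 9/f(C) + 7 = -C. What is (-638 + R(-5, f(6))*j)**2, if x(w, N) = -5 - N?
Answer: 582169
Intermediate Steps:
f(C) = 9/(-7 - C)
R(Y, B) = Y (R(Y, B) = 1*Y = Y)
j = 25 (j = (-5 - 1*0)**2 = (-5 + 0)**2 = (-5)**2 = 25)
(-638 + R(-5, f(6))*j)**2 = (-638 - 5*25)**2 = (-638 - 125)**2 = (-763)**2 = 582169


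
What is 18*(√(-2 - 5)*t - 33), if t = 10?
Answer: -594 + 180*I*√7 ≈ -594.0 + 476.24*I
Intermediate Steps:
18*(√(-2 - 5)*t - 33) = 18*(√(-2 - 5)*10 - 33) = 18*(√(-7)*10 - 33) = 18*((I*√7)*10 - 33) = 18*(10*I*√7 - 33) = 18*(-33 + 10*I*√7) = -594 + 180*I*√7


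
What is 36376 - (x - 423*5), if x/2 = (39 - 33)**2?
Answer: 38419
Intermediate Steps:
x = 72 (x = 2*(39 - 33)**2 = 2*6**2 = 2*36 = 72)
36376 - (x - 423*5) = 36376 - (72 - 423*5) = 36376 - (72 - 1*2115) = 36376 - (72 - 2115) = 36376 - 1*(-2043) = 36376 + 2043 = 38419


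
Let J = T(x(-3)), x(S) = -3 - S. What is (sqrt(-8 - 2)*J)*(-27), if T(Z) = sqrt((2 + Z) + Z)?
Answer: -54*I*sqrt(5) ≈ -120.75*I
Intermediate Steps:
T(Z) = sqrt(2 + 2*Z)
J = sqrt(2) (J = sqrt(2 + 2*(-3 - 1*(-3))) = sqrt(2 + 2*(-3 + 3)) = sqrt(2 + 2*0) = sqrt(2 + 0) = sqrt(2) ≈ 1.4142)
(sqrt(-8 - 2)*J)*(-27) = (sqrt(-8 - 2)*sqrt(2))*(-27) = (sqrt(-10)*sqrt(2))*(-27) = ((I*sqrt(10))*sqrt(2))*(-27) = (2*I*sqrt(5))*(-27) = -54*I*sqrt(5)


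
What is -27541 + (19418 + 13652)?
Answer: 5529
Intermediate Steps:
-27541 + (19418 + 13652) = -27541 + 33070 = 5529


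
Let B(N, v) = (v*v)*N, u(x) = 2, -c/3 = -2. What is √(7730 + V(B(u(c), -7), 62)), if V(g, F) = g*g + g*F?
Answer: √23410 ≈ 153.00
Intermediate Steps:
c = 6 (c = -3*(-2) = 6)
B(N, v) = N*v² (B(N, v) = v²*N = N*v²)
V(g, F) = g² + F*g
√(7730 + V(B(u(c), -7), 62)) = √(7730 + (2*(-7)²)*(62 + 2*(-7)²)) = √(7730 + (2*49)*(62 + 2*49)) = √(7730 + 98*(62 + 98)) = √(7730 + 98*160) = √(7730 + 15680) = √23410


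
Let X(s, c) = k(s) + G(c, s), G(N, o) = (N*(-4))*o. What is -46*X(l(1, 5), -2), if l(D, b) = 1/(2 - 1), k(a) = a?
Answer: -414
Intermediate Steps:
l(D, b) = 1 (l(D, b) = 1/1 = 1)
G(N, o) = -4*N*o (G(N, o) = (-4*N)*o = -4*N*o)
X(s, c) = s - 4*c*s
-46*X(l(1, 5), -2) = -46*(1 - 4*(-2)) = -46*(1 + 8) = -46*9 = -414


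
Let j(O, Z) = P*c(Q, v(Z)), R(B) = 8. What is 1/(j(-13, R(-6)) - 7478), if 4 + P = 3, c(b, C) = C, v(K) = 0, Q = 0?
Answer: -1/7478 ≈ -0.00013373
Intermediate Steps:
P = -1 (P = -4 + 3 = -1)
j(O, Z) = 0 (j(O, Z) = -1*0 = 0)
1/(j(-13, R(-6)) - 7478) = 1/(0 - 7478) = 1/(-7478) = -1/7478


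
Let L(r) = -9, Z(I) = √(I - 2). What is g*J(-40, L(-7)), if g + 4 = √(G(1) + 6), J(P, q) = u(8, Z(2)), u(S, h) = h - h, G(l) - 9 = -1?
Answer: 0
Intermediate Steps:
G(l) = 8 (G(l) = 9 - 1 = 8)
Z(I) = √(-2 + I)
u(S, h) = 0
J(P, q) = 0
g = -4 + √14 (g = -4 + √(8 + 6) = -4 + √14 ≈ -0.25834)
g*J(-40, L(-7)) = (-4 + √14)*0 = 0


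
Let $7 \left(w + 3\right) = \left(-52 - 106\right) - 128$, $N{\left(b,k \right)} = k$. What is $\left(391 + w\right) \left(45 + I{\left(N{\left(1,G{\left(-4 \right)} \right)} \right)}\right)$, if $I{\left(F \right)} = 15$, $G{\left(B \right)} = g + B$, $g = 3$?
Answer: $\frac{145800}{7} \approx 20829.0$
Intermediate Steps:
$G{\left(B \right)} = 3 + B$
$w = - \frac{307}{7}$ ($w = -3 + \frac{\left(-52 - 106\right) - 128}{7} = -3 + \frac{-158 - 128}{7} = -3 + \frac{1}{7} \left(-286\right) = -3 - \frac{286}{7} = - \frac{307}{7} \approx -43.857$)
$\left(391 + w\right) \left(45 + I{\left(N{\left(1,G{\left(-4 \right)} \right)} \right)}\right) = \left(391 - \frac{307}{7}\right) \left(45 + 15\right) = \frac{2430}{7} \cdot 60 = \frac{145800}{7}$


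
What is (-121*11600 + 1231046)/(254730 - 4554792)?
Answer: 28759/716677 ≈ 0.040128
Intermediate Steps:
(-121*11600 + 1231046)/(254730 - 4554792) = (-1403600 + 1231046)/(-4300062) = -172554*(-1/4300062) = 28759/716677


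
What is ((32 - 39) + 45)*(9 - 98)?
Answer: -3382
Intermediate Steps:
((32 - 39) + 45)*(9 - 98) = (-7 + 45)*(-89) = 38*(-89) = -3382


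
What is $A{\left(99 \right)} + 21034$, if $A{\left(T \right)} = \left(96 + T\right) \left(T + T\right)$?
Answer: $59644$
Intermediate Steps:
$A{\left(T \right)} = 2 T \left(96 + T\right)$ ($A{\left(T \right)} = \left(96 + T\right) 2 T = 2 T \left(96 + T\right)$)
$A{\left(99 \right)} + 21034 = 2 \cdot 99 \left(96 + 99\right) + 21034 = 2 \cdot 99 \cdot 195 + 21034 = 38610 + 21034 = 59644$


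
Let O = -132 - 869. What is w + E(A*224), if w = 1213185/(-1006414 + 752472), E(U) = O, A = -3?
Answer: -255409127/253942 ≈ -1005.8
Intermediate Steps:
O = -1001
E(U) = -1001
w = -1213185/253942 (w = 1213185/(-253942) = 1213185*(-1/253942) = -1213185/253942 ≈ -4.7774)
w + E(A*224) = -1213185/253942 - 1001 = -255409127/253942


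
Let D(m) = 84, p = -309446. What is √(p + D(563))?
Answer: I*√309362 ≈ 556.2*I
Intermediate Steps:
√(p + D(563)) = √(-309446 + 84) = √(-309362) = I*√309362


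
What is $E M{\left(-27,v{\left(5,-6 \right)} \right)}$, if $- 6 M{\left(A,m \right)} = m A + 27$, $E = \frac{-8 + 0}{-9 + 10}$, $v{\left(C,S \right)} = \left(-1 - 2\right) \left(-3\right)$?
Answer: $-288$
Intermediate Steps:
$v{\left(C,S \right)} = 9$ ($v{\left(C,S \right)} = \left(-3\right) \left(-3\right) = 9$)
$E = -8$ ($E = - \frac{8}{1} = \left(-8\right) 1 = -8$)
$M{\left(A,m \right)} = - \frac{9}{2} - \frac{A m}{6}$ ($M{\left(A,m \right)} = - \frac{m A + 27}{6} = - \frac{A m + 27}{6} = - \frac{27 + A m}{6} = - \frac{9}{2} - \frac{A m}{6}$)
$E M{\left(-27,v{\left(5,-6 \right)} \right)} = - 8 \left(- \frac{9}{2} - \left(- \frac{9}{2}\right) 9\right) = - 8 \left(- \frac{9}{2} + \frac{81}{2}\right) = \left(-8\right) 36 = -288$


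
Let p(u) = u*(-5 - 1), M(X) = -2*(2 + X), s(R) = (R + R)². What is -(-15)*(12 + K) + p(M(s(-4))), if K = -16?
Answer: 732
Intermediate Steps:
s(R) = 4*R² (s(R) = (2*R)² = 4*R²)
M(X) = -4 - 2*X
p(u) = -6*u (p(u) = u*(-6) = -6*u)
-(-15)*(12 + K) + p(M(s(-4))) = -(-15)*(12 - 16) - 6*(-4 - 8*(-4)²) = -(-15)*(-4) - 6*(-4 - 8*16) = -1*60 - 6*(-4 - 2*64) = -60 - 6*(-4 - 128) = -60 - 6*(-132) = -60 + 792 = 732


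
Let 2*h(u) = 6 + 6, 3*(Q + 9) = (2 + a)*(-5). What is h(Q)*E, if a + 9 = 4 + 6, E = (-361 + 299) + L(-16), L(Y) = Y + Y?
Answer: -564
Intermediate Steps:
L(Y) = 2*Y
E = -94 (E = (-361 + 299) + 2*(-16) = -62 - 32 = -94)
a = 1 (a = -9 + (4 + 6) = -9 + 10 = 1)
Q = -14 (Q = -9 + ((2 + 1)*(-5))/3 = -9 + (3*(-5))/3 = -9 + (1/3)*(-15) = -9 - 5 = -14)
h(u) = 6 (h(u) = (6 + 6)/2 = (1/2)*12 = 6)
h(Q)*E = 6*(-94) = -564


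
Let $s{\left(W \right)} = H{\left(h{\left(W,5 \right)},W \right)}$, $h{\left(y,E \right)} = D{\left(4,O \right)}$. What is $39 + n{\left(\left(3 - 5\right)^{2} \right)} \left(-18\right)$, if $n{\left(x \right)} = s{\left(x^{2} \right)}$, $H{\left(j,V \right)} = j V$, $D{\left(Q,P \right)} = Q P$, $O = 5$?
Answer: $-5721$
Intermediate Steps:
$D{\left(Q,P \right)} = P Q$
$h{\left(y,E \right)} = 20$ ($h{\left(y,E \right)} = 5 \cdot 4 = 20$)
$H{\left(j,V \right)} = V j$
$s{\left(W \right)} = 20 W$ ($s{\left(W \right)} = W 20 = 20 W$)
$n{\left(x \right)} = 20 x^{2}$
$39 + n{\left(\left(3 - 5\right)^{2} \right)} \left(-18\right) = 39 + 20 \left(\left(3 - 5\right)^{2}\right)^{2} \left(-18\right) = 39 + 20 \left(\left(-2\right)^{2}\right)^{2} \left(-18\right) = 39 + 20 \cdot 4^{2} \left(-18\right) = 39 + 20 \cdot 16 \left(-18\right) = 39 + 320 \left(-18\right) = 39 - 5760 = -5721$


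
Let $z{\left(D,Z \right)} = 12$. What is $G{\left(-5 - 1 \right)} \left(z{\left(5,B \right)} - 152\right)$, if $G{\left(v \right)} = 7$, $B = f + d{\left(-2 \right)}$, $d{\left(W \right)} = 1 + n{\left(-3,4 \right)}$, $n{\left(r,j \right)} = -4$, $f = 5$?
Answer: $-980$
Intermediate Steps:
$d{\left(W \right)} = -3$ ($d{\left(W \right)} = 1 - 4 = -3$)
$B = 2$ ($B = 5 - 3 = 2$)
$G{\left(-5 - 1 \right)} \left(z{\left(5,B \right)} - 152\right) = 7 \left(12 - 152\right) = 7 \left(-140\right) = -980$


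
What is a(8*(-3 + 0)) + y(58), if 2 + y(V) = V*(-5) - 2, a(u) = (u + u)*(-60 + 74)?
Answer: -966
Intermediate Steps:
a(u) = 28*u (a(u) = (2*u)*14 = 28*u)
y(V) = -4 - 5*V (y(V) = -2 + (V*(-5) - 2) = -2 + (-5*V - 2) = -2 + (-2 - 5*V) = -4 - 5*V)
a(8*(-3 + 0)) + y(58) = 28*(8*(-3 + 0)) + (-4 - 5*58) = 28*(8*(-3)) + (-4 - 290) = 28*(-24) - 294 = -672 - 294 = -966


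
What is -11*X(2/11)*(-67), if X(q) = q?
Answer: 134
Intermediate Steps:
-11*X(2/11)*(-67) = -22/11*(-67) = -11*2/11*(-67) = -2*(-67) = 134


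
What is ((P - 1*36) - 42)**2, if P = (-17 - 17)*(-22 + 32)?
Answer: 174724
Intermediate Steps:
P = -340 (P = -34*10 = -340)
((P - 1*36) - 42)**2 = ((-340 - 1*36) - 42)**2 = ((-340 - 36) - 42)**2 = (-376 - 42)**2 = (-418)**2 = 174724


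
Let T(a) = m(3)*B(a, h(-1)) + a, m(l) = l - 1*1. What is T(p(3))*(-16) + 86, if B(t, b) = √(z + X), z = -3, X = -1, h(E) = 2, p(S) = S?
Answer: 38 - 64*I ≈ 38.0 - 64.0*I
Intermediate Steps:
m(l) = -1 + l (m(l) = l - 1 = -1 + l)
B(t, b) = 2*I (B(t, b) = √(-3 - 1) = √(-4) = 2*I)
T(a) = a + 4*I (T(a) = (-1 + 3)*(2*I) + a = 2*(2*I) + a = 4*I + a = a + 4*I)
T(p(3))*(-16) + 86 = (3 + 4*I)*(-16) + 86 = (-48 - 64*I) + 86 = 38 - 64*I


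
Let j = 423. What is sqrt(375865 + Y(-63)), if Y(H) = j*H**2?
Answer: 4*sqrt(128422) ≈ 1433.4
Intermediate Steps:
Y(H) = 423*H**2
sqrt(375865 + Y(-63)) = sqrt(375865 + 423*(-63)**2) = sqrt(375865 + 423*3969) = sqrt(375865 + 1678887) = sqrt(2054752) = 4*sqrt(128422)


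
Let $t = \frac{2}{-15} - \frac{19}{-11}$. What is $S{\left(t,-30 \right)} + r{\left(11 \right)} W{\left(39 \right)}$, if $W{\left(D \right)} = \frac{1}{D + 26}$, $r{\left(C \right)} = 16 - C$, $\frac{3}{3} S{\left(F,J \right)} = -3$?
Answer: $- \frac{38}{13} \approx -2.9231$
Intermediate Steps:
$t = \frac{263}{165}$ ($t = 2 \left(- \frac{1}{15}\right) - - \frac{19}{11} = - \frac{2}{15} + \frac{19}{11} = \frac{263}{165} \approx 1.5939$)
$S{\left(F,J \right)} = -3$
$W{\left(D \right)} = \frac{1}{26 + D}$
$S{\left(t,-30 \right)} + r{\left(11 \right)} W{\left(39 \right)} = -3 + \frac{16 - 11}{26 + 39} = -3 + \frac{16 - 11}{65} = -3 + 5 \cdot \frac{1}{65} = -3 + \frac{1}{13} = - \frac{38}{13}$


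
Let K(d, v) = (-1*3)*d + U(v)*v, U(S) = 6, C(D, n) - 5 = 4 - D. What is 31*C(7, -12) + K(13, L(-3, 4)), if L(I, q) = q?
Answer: 47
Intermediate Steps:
C(D, n) = 9 - D (C(D, n) = 5 + (4 - D) = 9 - D)
K(d, v) = -3*d + 6*v (K(d, v) = (-1*3)*d + 6*v = -3*d + 6*v)
31*C(7, -12) + K(13, L(-3, 4)) = 31*(9 - 1*7) + (-3*13 + 6*4) = 31*(9 - 7) + (-39 + 24) = 31*2 - 15 = 62 - 15 = 47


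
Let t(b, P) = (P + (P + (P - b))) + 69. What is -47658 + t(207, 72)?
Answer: -47580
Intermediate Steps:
t(b, P) = 69 - b + 3*P (t(b, P) = (P + (-b + 2*P)) + 69 = (-b + 3*P) + 69 = 69 - b + 3*P)
-47658 + t(207, 72) = -47658 + (69 - 1*207 + 3*72) = -47658 + (69 - 207 + 216) = -47658 + 78 = -47580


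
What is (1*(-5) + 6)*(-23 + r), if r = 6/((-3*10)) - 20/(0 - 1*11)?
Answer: -1176/55 ≈ -21.382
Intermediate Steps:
r = 89/55 (r = 6/(-30) - 20/(0 - 11) = 6*(-1/30) - 20/(-11) = -⅕ - 20*(-1/11) = -⅕ + 20/11 = 89/55 ≈ 1.6182)
(1*(-5) + 6)*(-23 + r) = (1*(-5) + 6)*(-23 + 89/55) = (-5 + 6)*(-1176/55) = 1*(-1176/55) = -1176/55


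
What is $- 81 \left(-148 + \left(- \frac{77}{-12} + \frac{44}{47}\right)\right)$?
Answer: $\frac{2141775}{188} \approx 11392.0$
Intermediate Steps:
$- 81 \left(-148 + \left(- \frac{77}{-12} + \frac{44}{47}\right)\right) = - 81 \left(-148 + \left(\left(-77\right) \left(- \frac{1}{12}\right) + 44 \cdot \frac{1}{47}\right)\right) = - 81 \left(-148 + \left(\frac{77}{12} + \frac{44}{47}\right)\right) = - 81 \left(-148 + \frac{4147}{564}\right) = \left(-81\right) \left(- \frac{79325}{564}\right) = \frac{2141775}{188}$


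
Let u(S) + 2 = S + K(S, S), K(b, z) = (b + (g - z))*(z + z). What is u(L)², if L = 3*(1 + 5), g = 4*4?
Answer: 350464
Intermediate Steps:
g = 16
K(b, z) = 2*z*(16 + b - z) (K(b, z) = (b + (16 - z))*(z + z) = (16 + b - z)*(2*z) = 2*z*(16 + b - z))
L = 18 (L = 3*6 = 18)
u(S) = -2 + 33*S (u(S) = -2 + (S + 2*S*(16 + S - S)) = -2 + (S + 2*S*16) = -2 + (S + 32*S) = -2 + 33*S)
u(L)² = (-2 + 33*18)² = (-2 + 594)² = 592² = 350464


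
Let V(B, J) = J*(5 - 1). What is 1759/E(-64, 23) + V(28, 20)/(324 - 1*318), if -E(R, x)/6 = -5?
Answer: 2159/30 ≈ 71.967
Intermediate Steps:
V(B, J) = 4*J (V(B, J) = J*4 = 4*J)
E(R, x) = 30 (E(R, x) = -6*(-5) = 30)
1759/E(-64, 23) + V(28, 20)/(324 - 1*318) = 1759/30 + (4*20)/(324 - 1*318) = 1759*(1/30) + 80/(324 - 318) = 1759/30 + 80/6 = 1759/30 + 80*(⅙) = 1759/30 + 40/3 = 2159/30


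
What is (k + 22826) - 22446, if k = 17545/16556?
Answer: 6308825/16556 ≈ 381.06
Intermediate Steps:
k = 17545/16556 (k = 17545*(1/16556) = 17545/16556 ≈ 1.0597)
(k + 22826) - 22446 = (17545/16556 + 22826) - 22446 = 377924801/16556 - 22446 = 6308825/16556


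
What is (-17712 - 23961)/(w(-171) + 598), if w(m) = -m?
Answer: -41673/769 ≈ -54.191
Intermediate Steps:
(-17712 - 23961)/(w(-171) + 598) = (-17712 - 23961)/(-1*(-171) + 598) = -41673/(171 + 598) = -41673/769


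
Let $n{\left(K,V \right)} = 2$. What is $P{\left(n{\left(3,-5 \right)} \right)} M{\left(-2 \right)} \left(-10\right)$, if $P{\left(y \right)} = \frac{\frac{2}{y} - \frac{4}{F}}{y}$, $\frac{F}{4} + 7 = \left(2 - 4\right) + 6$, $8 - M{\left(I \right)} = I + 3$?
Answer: $- \frac{140}{3} \approx -46.667$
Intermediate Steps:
$M{\left(I \right)} = 5 - I$ ($M{\left(I \right)} = 8 - \left(I + 3\right) = 8 - \left(3 + I\right) = 5 - I$)
$F = -12$ ($F = -28 + 4 \left(\left(2 - 4\right) + 6\right) = -28 + 4 \left(-2 + 6\right) = -28 + 4 \cdot 4 = -28 + 16 = -12$)
$P{\left(y \right)} = \frac{\frac{1}{3} + \frac{2}{y}}{y}$ ($P{\left(y \right)} = \frac{\frac{2}{y} - \frac{4}{-12}}{y} = \frac{\frac{2}{y} - - \frac{1}{3}}{y} = \frac{\frac{2}{y} + \frac{1}{3}}{y} = \frac{\frac{1}{3} + \frac{2}{y}}{y}$)
$P{\left(n{\left(3,-5 \right)} \right)} M{\left(-2 \right)} \left(-10\right) = \frac{6 + 2}{3 \cdot 4} \left(5 - -2\right) \left(-10\right) = \frac{1}{3} \cdot \frac{1}{4} \cdot 8 \left(5 + 2\right) \left(-10\right) = \frac{2}{3} \cdot 7 \left(-10\right) = \frac{14}{3} \left(-10\right) = - \frac{140}{3}$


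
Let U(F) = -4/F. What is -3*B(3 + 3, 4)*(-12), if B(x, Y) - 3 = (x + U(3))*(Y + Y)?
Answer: 1452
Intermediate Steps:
B(x, Y) = 3 + 2*Y*(-4/3 + x) (B(x, Y) = 3 + (x - 4/3)*(Y + Y) = 3 + (x - 4*⅓)*(2*Y) = 3 + (x - 4/3)*(2*Y) = 3 + (-4/3 + x)*(2*Y) = 3 + 2*Y*(-4/3 + x))
-3*B(3 + 3, 4)*(-12) = -3*(3 - 8/3*4 + 2*4*(3 + 3))*(-12) = -3*(3 - 32/3 + 2*4*6)*(-12) = -3*(3 - 32/3 + 48)*(-12) = -3*121/3*(-12) = -121*(-12) = 1452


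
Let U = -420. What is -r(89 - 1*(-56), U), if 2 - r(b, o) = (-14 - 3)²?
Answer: 287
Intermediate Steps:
r(b, o) = -287 (r(b, o) = 2 - (-14 - 3)² = 2 - 1*(-17)² = 2 - 1*289 = 2 - 289 = -287)
-r(89 - 1*(-56), U) = -1*(-287) = 287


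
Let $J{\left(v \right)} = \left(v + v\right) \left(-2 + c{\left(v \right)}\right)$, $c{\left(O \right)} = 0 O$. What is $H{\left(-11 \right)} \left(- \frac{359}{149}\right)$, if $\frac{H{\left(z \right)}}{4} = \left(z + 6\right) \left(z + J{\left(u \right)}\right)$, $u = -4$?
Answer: $\frac{35900}{149} \approx 240.94$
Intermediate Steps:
$c{\left(O \right)} = 0$
$J{\left(v \right)} = - 4 v$ ($J{\left(v \right)} = \left(v + v\right) \left(-2 + 0\right) = 2 v \left(-2\right) = - 4 v$)
$H{\left(z \right)} = 4 \left(6 + z\right) \left(16 + z\right)$ ($H{\left(z \right)} = 4 \left(z + 6\right) \left(z - -16\right) = 4 \left(6 + z\right) \left(z + 16\right) = 4 \left(6 + z\right) \left(16 + z\right)$)
$H{\left(-11 \right)} \left(- \frac{359}{149}\right) = \left(384 + 4 \left(-11\right)^{2} + 88 \left(-11\right)\right) \left(- \frac{359}{149}\right) = \left(384 + 4 \cdot 121 - 968\right) \left(\left(-359\right) \frac{1}{149}\right) = \left(384 + 484 - 968\right) \left(- \frac{359}{149}\right) = \left(-100\right) \left(- \frac{359}{149}\right) = \frac{35900}{149}$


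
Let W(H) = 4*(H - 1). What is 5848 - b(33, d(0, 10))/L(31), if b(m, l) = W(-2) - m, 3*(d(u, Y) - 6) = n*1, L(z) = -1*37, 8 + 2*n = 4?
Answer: 216331/37 ≈ 5846.8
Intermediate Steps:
n = -2 (n = -4 + (1/2)*4 = -4 + 2 = -2)
W(H) = -4 + 4*H (W(H) = 4*(-1 + H) = -4 + 4*H)
L(z) = -37
d(u, Y) = 16/3 (d(u, Y) = 6 + (-2*1)/3 = 6 + (1/3)*(-2) = 6 - 2/3 = 16/3)
b(m, l) = -12 - m (b(m, l) = (-4 + 4*(-2)) - m = (-4 - 8) - m = -12 - m)
5848 - b(33, d(0, 10))/L(31) = 5848 - (-12 - 1*33)/(-37) = 5848 - (-12 - 33)*(-1)/37 = 5848 - (-45)*(-1)/37 = 5848 - 1*45/37 = 5848 - 45/37 = 216331/37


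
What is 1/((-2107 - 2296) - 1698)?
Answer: -1/6101 ≈ -0.00016391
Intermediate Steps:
1/((-2107 - 2296) - 1698) = 1/(-4403 - 1698) = 1/(-6101) = -1/6101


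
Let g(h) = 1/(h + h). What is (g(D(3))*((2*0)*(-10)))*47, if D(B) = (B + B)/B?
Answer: 0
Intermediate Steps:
D(B) = 2 (D(B) = (2*B)/B = 2)
g(h) = 1/(2*h)
(g(D(3))*((2*0)*(-10)))*47 = (((1/2)/2)*((2*0)*(-10)))*47 = (((1/2)*(1/2))*(0*(-10)))*47 = ((1/4)*0)*47 = 0*47 = 0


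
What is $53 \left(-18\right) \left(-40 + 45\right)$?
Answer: $-4770$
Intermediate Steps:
$53 \left(-18\right) \left(-40 + 45\right) = \left(-954\right) 5 = -4770$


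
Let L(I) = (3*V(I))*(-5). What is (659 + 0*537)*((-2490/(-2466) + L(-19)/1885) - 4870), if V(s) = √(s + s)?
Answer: -1318761145/411 - 1977*I*√38/377 ≈ -3.2087e+6 - 32.326*I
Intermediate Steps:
V(s) = √2*√s (V(s) = √(2*s) = √2*√s)
L(I) = -15*√2*√I (L(I) = (3*(√2*√I))*(-5) = (3*√2*√I)*(-5) = -15*√2*√I)
(659 + 0*537)*((-2490/(-2466) + L(-19)/1885) - 4870) = (659 + 0*537)*((-2490/(-2466) - 15*√2*√(-19)/1885) - 4870) = (659 + 0)*((-2490*(-1/2466) - 15*√2*I*√19*(1/1885)) - 4870) = 659*((415/411 - 15*I*√38*(1/1885)) - 4870) = 659*((415/411 - 3*I*√38/377) - 4870) = 659*(-2001155/411 - 3*I*√38/377) = -1318761145/411 - 1977*I*√38/377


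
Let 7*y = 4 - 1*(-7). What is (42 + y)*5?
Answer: 1525/7 ≈ 217.86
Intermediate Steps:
y = 11/7 (y = (4 - 1*(-7))/7 = (4 + 7)/7 = (1/7)*11 = 11/7 ≈ 1.5714)
(42 + y)*5 = (42 + 11/7)*5 = (305/7)*5 = 1525/7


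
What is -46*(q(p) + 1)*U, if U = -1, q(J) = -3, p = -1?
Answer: -92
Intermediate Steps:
-46*(q(p) + 1)*U = -46*(-3 + 1)*(-1) = -(-92)*(-1) = -46*2 = -92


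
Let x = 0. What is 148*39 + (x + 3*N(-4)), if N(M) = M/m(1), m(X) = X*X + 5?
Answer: 5770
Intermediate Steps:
m(X) = 5 + X² (m(X) = X² + 5 = 5 + X²)
N(M) = M/6 (N(M) = M/(5 + 1²) = M/(5 + 1) = M/6)
148*39 + (x + 3*N(-4)) = 148*39 + (0 + 3*((⅙)*(-4))) = 5772 + (0 + 3*(-⅔)) = 5772 + (0 - 2) = 5772 - 2 = 5770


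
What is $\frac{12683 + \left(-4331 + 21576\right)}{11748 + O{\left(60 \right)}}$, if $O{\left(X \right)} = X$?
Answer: $\frac{1247}{492} \approx 2.5346$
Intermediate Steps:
$\frac{12683 + \left(-4331 + 21576\right)}{11748 + O{\left(60 \right)}} = \frac{12683 + \left(-4331 + 21576\right)}{11748 + 60} = \frac{12683 + 17245}{11808} = 29928 \cdot \frac{1}{11808} = \frac{1247}{492}$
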